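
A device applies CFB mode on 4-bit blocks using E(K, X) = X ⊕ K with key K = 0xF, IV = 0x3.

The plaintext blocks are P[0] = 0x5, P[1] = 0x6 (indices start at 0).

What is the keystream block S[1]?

0x6

CFB encryption: C_i = P_i ⊕ E(K, C_{i−1}), with C_{−1} = IV.
C[0]: E(K, 0x3) = 0xC; 0x5 ⊕ 0xC = 0x9.
C[1]: E(K, 0x9) = 0x6; 0x6 ⊕ 0x6 = 0x0.
So S[1] = 0x6.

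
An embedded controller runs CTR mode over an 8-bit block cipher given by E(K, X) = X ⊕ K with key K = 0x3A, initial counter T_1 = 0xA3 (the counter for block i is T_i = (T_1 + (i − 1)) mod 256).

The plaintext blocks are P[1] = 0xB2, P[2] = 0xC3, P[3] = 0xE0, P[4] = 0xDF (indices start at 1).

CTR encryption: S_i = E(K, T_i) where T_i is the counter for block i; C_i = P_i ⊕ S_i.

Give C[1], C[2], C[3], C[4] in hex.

C[1] = 0x2B, C[2] = 0x5D, C[3] = 0x7F, C[4] = 0x43

C[1]: T = 0xA3, S = E(K, T) = 0x99; 0xB2 ⊕ 0x99 = 0x2B.
C[2]: T = 0xA4, S = E(K, T) = 0x9E; 0xC3 ⊕ 0x9E = 0x5D.
C[3]: T = 0xA5, S = E(K, T) = 0x9F; 0xE0 ⊕ 0x9F = 0x7F.
C[4]: T = 0xA6, S = E(K, T) = 0x9C; 0xDF ⊕ 0x9C = 0x43.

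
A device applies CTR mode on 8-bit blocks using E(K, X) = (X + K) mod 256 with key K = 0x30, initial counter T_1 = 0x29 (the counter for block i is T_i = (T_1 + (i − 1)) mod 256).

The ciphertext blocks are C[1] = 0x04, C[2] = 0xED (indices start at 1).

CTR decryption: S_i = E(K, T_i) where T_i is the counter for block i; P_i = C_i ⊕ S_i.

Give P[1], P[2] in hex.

P[1] = 0x5D, P[2] = 0xB7

P[1]: T = 0x29, S = E(K, T) = 0x59; 0x04 ⊕ 0x59 = 0x5D.
P[2]: T = 0x2A, S = E(K, T) = 0x5A; 0xED ⊕ 0x5A = 0xB7.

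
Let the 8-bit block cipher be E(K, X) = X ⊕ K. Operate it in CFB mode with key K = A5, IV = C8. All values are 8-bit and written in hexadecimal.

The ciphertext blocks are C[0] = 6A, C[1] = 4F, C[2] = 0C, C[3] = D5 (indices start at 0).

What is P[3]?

P[3] = 7C

CFB decryption: P_i = C_i ⊕ E(K, C_{i−1}), with C_{−1} = IV.
P[3]: E(K, 0C) = A9; D5 ⊕ A9 = 7C.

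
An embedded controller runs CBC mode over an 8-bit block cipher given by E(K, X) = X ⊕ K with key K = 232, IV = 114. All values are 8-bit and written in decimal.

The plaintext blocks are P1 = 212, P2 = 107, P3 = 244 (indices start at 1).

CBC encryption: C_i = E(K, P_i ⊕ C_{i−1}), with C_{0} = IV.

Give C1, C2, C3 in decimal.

C1: P1 ⊕ 114 = 166; E(K, 166) = 78.
C2: P2 ⊕ 78 = 37; E(K, 37) = 205.
C3: P3 ⊕ 205 = 57; E(K, 57) = 209.

C1 = 78, C2 = 205, C3 = 209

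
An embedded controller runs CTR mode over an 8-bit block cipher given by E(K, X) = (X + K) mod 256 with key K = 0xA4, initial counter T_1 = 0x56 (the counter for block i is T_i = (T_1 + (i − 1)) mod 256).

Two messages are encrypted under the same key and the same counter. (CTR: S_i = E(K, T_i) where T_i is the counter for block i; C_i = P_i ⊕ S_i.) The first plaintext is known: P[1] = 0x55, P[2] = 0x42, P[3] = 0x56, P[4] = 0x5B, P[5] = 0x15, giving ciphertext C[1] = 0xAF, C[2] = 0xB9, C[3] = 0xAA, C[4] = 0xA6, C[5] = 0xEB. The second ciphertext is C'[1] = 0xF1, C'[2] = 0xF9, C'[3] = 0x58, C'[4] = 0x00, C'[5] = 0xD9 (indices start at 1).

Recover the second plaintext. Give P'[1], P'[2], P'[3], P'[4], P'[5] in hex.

P'[1] = 0x0B, P'[2] = 0x02, P'[3] = 0xA4, P'[4] = 0xFD, P'[5] = 0x27

In CTR with a reused counter, both messages share the same keystream S_i, so C_i ⊕ C'_i = P_i ⊕ P'_i and thus P'_i = P_i ⊕ C_i ⊕ C'_i.
P'[1]: 0x55 ⊕ 0xAF ⊕ 0xF1 = 0x0B.
P'[2]: 0x42 ⊕ 0xB9 ⊕ 0xF9 = 0x02.
P'[3]: 0x56 ⊕ 0xAA ⊕ 0x58 = 0xA4.
P'[4]: 0x5B ⊕ 0xA6 ⊕ 0x00 = 0xFD.
P'[5]: 0x15 ⊕ 0xEB ⊕ 0xD9 = 0x27.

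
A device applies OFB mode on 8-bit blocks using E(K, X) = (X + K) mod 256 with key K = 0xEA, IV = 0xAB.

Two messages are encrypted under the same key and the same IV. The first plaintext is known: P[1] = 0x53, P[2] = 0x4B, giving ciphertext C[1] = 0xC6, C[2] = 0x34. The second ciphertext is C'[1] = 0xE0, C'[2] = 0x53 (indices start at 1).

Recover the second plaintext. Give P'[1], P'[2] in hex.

P'[1] = 0x75, P'[2] = 0x2C

In OFB with a reused IV, both messages share the same keystream S_i, so C_i ⊕ C'_i = P_i ⊕ P'_i and thus P'_i = P_i ⊕ C_i ⊕ C'_i.
P'[1]: 0x53 ⊕ 0xC6 ⊕ 0xE0 = 0x75.
P'[2]: 0x4B ⊕ 0x34 ⊕ 0x53 = 0x2C.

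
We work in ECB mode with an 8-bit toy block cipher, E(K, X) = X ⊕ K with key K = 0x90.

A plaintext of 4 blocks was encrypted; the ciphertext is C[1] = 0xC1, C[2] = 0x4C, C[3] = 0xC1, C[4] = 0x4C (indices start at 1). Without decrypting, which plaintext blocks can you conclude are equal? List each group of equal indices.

ECB encrypts each block independently with the same key, so equal ciphertext blocks imply equal plaintext blocks.
C[1] = C[3] = 0xC1, so P[1] = P[3].
C[2] = C[4] = 0x4C, so P[2] = P[4].

P[1] = P[3]; P[2] = P[4]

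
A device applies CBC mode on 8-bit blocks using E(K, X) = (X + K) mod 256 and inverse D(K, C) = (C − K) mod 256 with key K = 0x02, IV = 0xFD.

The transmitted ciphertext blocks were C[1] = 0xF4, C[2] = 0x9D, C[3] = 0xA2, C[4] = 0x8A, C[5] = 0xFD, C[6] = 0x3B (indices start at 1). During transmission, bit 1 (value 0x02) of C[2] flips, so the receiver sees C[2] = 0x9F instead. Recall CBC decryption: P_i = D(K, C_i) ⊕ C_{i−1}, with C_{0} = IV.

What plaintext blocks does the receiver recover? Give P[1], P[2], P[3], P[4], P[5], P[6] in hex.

P[1] = 0x0F, P[2] = 0x69, P[3] = 0x3F, P[4] = 0x2A, P[5] = 0x71, P[6] = 0xC4

Only C[2] changed, to 0x9F. In CBC, a change in C_i garbles P_i and flips the same bit in P_{i+1}. Decrypting the received ciphertext:
P[1]: D(K, 0xF4) = 0xF2; 0xF2 ⊕ 0xFD = 0x0F.
P[2]: D(K, 0x9F) = 0x9D; 0x9D ⊕ 0xF4 = 0x69.
P[3]: D(K, 0xA2) = 0xA0; 0xA0 ⊕ 0x9F = 0x3F.
P[4]: D(K, 0x8A) = 0x88; 0x88 ⊕ 0xA2 = 0x2A.
P[5]: D(K, 0xFD) = 0xFB; 0xFB ⊕ 0x8A = 0x71.
P[6]: D(K, 0x3B) = 0x39; 0x39 ⊕ 0xFD = 0xC4.
Blocks that differ from the original plaintext: P[2], P[3].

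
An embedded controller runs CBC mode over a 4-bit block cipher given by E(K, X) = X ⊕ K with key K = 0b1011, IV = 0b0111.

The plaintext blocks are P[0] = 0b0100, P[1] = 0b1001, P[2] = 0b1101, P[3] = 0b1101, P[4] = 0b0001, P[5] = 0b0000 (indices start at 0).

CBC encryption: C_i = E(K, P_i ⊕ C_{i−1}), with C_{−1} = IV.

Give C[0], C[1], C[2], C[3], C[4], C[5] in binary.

C[0]: P[0] ⊕ 0b0111 = 0b0011; E(K, 0b0011) = 0b1000.
C[1]: P[1] ⊕ 0b1000 = 0b0001; E(K, 0b0001) = 0b1010.
C[2]: P[2] ⊕ 0b1010 = 0b0111; E(K, 0b0111) = 0b1100.
C[3]: P[3] ⊕ 0b1100 = 0b0001; E(K, 0b0001) = 0b1010.
C[4]: P[4] ⊕ 0b1010 = 0b1011; E(K, 0b1011) = 0b0000.
C[5]: P[5] ⊕ 0b0000 = 0b0000; E(K, 0b0000) = 0b1011.

C[0] = 0b1000, C[1] = 0b1010, C[2] = 0b1100, C[3] = 0b1010, C[4] = 0b0000, C[5] = 0b1011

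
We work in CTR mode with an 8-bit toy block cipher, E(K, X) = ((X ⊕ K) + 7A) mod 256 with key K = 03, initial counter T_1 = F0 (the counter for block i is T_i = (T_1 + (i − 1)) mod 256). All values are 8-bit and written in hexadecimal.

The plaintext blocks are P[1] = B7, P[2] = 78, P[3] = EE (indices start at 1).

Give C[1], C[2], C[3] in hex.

C[1] = DA, C[2] = 14, C[3] = 85

CTR encryption: S_i = E(K, T_i) where T_i is the counter for block i; C_i = P_i ⊕ S_i.
C[1]: T = F0, S = E(K, T) = 6D; B7 ⊕ 6D = DA.
C[2]: T = F1, S = E(K, T) = 6C; 78 ⊕ 6C = 14.
C[3]: T = F2, S = E(K, T) = 6B; EE ⊕ 6B = 85.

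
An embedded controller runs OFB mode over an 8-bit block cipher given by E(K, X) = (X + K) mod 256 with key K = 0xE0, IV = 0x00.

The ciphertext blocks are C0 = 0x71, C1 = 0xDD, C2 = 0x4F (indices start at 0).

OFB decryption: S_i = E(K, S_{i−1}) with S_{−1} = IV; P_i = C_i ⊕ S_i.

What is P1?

P1 = 0x1D

P0: S = E(K, 0x00) = 0xE0; 0x71 ⊕ 0xE0 = 0x91.
P1: S = E(K, 0xE0) = 0xC0; 0xDD ⊕ 0xC0 = 0x1D.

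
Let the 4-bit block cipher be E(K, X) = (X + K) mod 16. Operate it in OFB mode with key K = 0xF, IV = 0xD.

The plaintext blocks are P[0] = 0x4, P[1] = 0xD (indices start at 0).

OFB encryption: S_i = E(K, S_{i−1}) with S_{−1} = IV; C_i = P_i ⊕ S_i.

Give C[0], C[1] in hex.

C[0]: S = E(K, 0xD) = 0xC; 0x4 ⊕ 0xC = 0x8.
C[1]: S = E(K, 0xC) = 0xB; 0xD ⊕ 0xB = 0x6.

C[0] = 0x8, C[1] = 0x6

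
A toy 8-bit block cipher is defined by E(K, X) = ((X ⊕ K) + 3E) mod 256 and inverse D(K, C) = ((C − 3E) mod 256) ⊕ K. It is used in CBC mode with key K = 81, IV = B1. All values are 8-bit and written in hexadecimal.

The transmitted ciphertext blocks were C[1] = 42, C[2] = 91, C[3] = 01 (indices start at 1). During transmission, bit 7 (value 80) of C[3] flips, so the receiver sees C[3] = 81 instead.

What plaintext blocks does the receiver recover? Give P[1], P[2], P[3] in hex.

P[1] = 34, P[2] = 90, P[3] = 53

CBC decryption: P_i = D(K, C_i) ⊕ C_{i−1}, with C_{0} = IV.
Only C[3] changed, to 81. In CBC, a change in C_i garbles P_i and flips the same bit in P_{i+1}. Decrypting the received ciphertext:
P[1]: D(K, 42) = 85; 85 ⊕ B1 = 34.
P[2]: D(K, 91) = D2; D2 ⊕ 42 = 90.
P[3]: D(K, 81) = C2; C2 ⊕ 91 = 53.
Blocks that differ from the original plaintext: P[3].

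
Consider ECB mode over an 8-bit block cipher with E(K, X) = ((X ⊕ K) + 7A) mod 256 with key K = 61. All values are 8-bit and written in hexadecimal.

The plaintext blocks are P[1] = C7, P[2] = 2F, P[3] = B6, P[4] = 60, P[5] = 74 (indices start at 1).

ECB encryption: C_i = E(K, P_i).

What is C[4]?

C[4]: E(K, 60) = 7B.

C[4] = 7B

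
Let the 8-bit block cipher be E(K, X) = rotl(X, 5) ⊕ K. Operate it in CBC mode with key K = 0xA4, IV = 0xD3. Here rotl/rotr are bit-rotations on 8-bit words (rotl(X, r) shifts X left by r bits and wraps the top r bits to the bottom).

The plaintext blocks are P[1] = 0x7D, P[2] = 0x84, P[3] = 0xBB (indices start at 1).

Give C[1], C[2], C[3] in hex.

CBC encryption: C_i = E(K, P_i ⊕ C_{i−1}), with C_{0} = IV.
C[1]: P[1] ⊕ 0xD3 = 0xAE; E(K, 0xAE) = 0x71.
C[2]: P[2] ⊕ 0x71 = 0xF5; E(K, 0xF5) = 0x1A.
C[3]: P[3] ⊕ 0x1A = 0xA1; E(K, 0xA1) = 0x90.

C[1] = 0x71, C[2] = 0x1A, C[3] = 0x90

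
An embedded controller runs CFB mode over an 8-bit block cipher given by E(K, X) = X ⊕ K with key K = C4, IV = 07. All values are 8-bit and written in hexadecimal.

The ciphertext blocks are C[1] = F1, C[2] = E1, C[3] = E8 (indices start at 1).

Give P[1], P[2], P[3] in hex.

P[1] = 32, P[2] = D4, P[3] = CD

CFB decryption: P_i = C_i ⊕ E(K, C_{i−1}), with C_{0} = IV.
P[1]: E(K, 07) = C3; F1 ⊕ C3 = 32.
P[2]: E(K, F1) = 35; E1 ⊕ 35 = D4.
P[3]: E(K, E1) = 25; E8 ⊕ 25 = CD.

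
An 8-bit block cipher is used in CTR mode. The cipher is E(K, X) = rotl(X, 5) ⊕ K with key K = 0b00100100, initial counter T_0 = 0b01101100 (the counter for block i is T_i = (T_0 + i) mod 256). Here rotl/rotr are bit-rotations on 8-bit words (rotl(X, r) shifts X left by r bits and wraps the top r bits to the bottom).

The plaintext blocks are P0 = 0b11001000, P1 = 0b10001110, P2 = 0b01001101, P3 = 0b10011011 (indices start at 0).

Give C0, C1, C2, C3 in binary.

C0 = 0b01100001, C1 = 0b00000111, C2 = 0b10100100, C3 = 0b01010010

CTR encryption: S_i = E(K, T_i) where T_i is the counter for block i; C_i = P_i ⊕ S_i.
C0: T = 0b01101100, S = E(K, T) = 0b10101001; 0b11001000 ⊕ 0b10101001 = 0b01100001.
C1: T = 0b01101101, S = E(K, T) = 0b10001001; 0b10001110 ⊕ 0b10001001 = 0b00000111.
C2: T = 0b01101110, S = E(K, T) = 0b11101001; 0b01001101 ⊕ 0b11101001 = 0b10100100.
C3: T = 0b01101111, S = E(K, T) = 0b11001001; 0b10011011 ⊕ 0b11001001 = 0b01010010.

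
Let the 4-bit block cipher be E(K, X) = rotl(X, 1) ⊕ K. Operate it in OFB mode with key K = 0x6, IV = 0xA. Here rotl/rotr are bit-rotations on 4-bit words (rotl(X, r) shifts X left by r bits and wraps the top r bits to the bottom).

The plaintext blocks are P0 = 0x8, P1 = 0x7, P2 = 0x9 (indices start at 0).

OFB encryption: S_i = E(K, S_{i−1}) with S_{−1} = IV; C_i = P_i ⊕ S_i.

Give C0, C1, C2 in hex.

C0: S = E(K, 0xA) = 0x3; 0x8 ⊕ 0x3 = 0xB.
C1: S = E(K, 0x3) = 0x0; 0x7 ⊕ 0x0 = 0x7.
C2: S = E(K, 0x0) = 0x6; 0x9 ⊕ 0x6 = 0xF.

C0 = 0xB, C1 = 0x7, C2 = 0xF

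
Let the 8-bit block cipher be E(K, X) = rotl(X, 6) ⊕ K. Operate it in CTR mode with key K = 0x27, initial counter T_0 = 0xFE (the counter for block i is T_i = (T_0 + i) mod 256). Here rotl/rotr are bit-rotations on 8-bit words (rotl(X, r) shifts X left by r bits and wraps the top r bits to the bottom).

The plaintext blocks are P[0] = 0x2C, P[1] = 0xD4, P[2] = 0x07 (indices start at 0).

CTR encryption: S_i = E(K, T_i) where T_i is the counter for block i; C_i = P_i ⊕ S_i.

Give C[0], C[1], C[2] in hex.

C[0] = 0xB4, C[1] = 0x0C, C[2] = 0x20

C[0]: T = 0xFE, S = E(K, T) = 0x98; 0x2C ⊕ 0x98 = 0xB4.
C[1]: T = 0xFF, S = E(K, T) = 0xD8; 0xD4 ⊕ 0xD8 = 0x0C.
C[2]: T = 0x00, S = E(K, T) = 0x27; 0x07 ⊕ 0x27 = 0x20.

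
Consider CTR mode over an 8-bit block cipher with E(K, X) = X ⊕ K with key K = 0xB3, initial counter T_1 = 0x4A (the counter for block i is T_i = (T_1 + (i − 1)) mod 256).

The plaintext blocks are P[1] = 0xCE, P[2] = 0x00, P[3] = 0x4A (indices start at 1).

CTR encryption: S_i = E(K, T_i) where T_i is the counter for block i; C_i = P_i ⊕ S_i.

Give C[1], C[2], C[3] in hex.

C[1]: T = 0x4A, S = E(K, T) = 0xF9; 0xCE ⊕ 0xF9 = 0x37.
C[2]: T = 0x4B, S = E(K, T) = 0xF8; 0x00 ⊕ 0xF8 = 0xF8.
C[3]: T = 0x4C, S = E(K, T) = 0xFF; 0x4A ⊕ 0xFF = 0xB5.

C[1] = 0x37, C[2] = 0xF8, C[3] = 0xB5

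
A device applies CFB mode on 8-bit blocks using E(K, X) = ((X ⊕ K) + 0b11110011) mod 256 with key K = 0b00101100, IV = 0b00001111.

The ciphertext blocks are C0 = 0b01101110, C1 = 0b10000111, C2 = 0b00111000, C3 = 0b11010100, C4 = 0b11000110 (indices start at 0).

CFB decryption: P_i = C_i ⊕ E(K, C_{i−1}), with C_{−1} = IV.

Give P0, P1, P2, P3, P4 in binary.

P0: E(K, 0b00001111) = 0b00010110; 0b01101110 ⊕ 0b00010110 = 0b01111000.
P1: E(K, 0b01101110) = 0b00110101; 0b10000111 ⊕ 0b00110101 = 0b10110010.
P2: E(K, 0b10000111) = 0b10011110; 0b00111000 ⊕ 0b10011110 = 0b10100110.
P3: E(K, 0b00111000) = 0b00000111; 0b11010100 ⊕ 0b00000111 = 0b11010011.
P4: E(K, 0b11010100) = 0b11101011; 0b11000110 ⊕ 0b11101011 = 0b00101101.

P0 = 0b01111000, P1 = 0b10110010, P2 = 0b10100110, P3 = 0b11010011, P4 = 0b00101101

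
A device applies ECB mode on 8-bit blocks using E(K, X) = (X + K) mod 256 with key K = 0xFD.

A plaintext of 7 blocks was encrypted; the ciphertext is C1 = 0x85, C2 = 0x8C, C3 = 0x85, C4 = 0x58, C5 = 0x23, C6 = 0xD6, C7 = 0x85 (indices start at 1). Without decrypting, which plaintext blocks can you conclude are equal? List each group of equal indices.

P1 = P3 = P7

ECB encrypts each block independently with the same key, so equal ciphertext blocks imply equal plaintext blocks.
C1 = C3 = C7 = 0x85, so P1 = P3 = P7.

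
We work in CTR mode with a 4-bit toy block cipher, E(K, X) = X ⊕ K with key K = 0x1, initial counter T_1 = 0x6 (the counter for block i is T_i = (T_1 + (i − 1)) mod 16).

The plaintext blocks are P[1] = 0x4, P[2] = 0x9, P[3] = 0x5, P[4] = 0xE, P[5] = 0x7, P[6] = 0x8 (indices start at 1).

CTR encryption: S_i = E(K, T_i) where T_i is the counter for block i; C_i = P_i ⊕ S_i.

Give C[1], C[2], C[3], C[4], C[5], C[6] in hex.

C[1]: T = 0x6, S = E(K, T) = 0x7; 0x4 ⊕ 0x7 = 0x3.
C[2]: T = 0x7, S = E(K, T) = 0x6; 0x9 ⊕ 0x6 = 0xF.
C[3]: T = 0x8, S = E(K, T) = 0x9; 0x5 ⊕ 0x9 = 0xC.
C[4]: T = 0x9, S = E(K, T) = 0x8; 0xE ⊕ 0x8 = 0x6.
C[5]: T = 0xA, S = E(K, T) = 0xB; 0x7 ⊕ 0xB = 0xC.
C[6]: T = 0xB, S = E(K, T) = 0xA; 0x8 ⊕ 0xA = 0x2.

C[1] = 0x3, C[2] = 0xF, C[3] = 0xC, C[4] = 0x6, C[5] = 0xC, C[6] = 0x2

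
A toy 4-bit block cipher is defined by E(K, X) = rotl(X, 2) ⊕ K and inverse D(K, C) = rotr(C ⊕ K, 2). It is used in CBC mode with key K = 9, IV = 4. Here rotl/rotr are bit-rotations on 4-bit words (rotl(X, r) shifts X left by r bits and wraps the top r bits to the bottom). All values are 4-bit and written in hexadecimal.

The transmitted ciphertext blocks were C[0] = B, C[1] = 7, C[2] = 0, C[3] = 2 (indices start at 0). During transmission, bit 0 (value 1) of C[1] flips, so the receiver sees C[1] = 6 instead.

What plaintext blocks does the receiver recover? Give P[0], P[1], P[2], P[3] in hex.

CBC decryption: P_i = D(K, C_i) ⊕ C_{i−1}, with C_{−1} = IV.
Only C[1] changed, to 6. In CBC, a change in C_i garbles P_i and flips the same bit in P_{i+1}. Decrypting the received ciphertext:
P[0]: D(K, B) = 8; 8 ⊕ 4 = C.
P[1]: D(K, 6) = F; F ⊕ B = 4.
P[2]: D(K, 0) = 6; 6 ⊕ 6 = 0.
P[3]: D(K, 2) = E; E ⊕ 0 = E.
Blocks that differ from the original plaintext: P[1], P[2].

P[0] = C, P[1] = 4, P[2] = 0, P[3] = E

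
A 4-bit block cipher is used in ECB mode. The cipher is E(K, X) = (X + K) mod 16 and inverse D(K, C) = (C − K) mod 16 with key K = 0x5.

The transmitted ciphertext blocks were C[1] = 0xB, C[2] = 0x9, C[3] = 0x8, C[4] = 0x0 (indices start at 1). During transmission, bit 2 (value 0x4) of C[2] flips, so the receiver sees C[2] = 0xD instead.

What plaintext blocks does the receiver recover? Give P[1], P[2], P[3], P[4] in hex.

ECB decryption: P_i = D(K, C_i).
Only C[2] changed, to 0xD. In ECB, a change in C_i affects only P_i. Decrypting the received ciphertext:
P[1]: D(K, 0xB) = 0x6.
P[2]: D(K, 0xD) = 0x8.
P[3]: D(K, 0x8) = 0x3.
P[4]: D(K, 0x0) = 0xB.
Blocks that differ from the original plaintext: P[2].

P[1] = 0x6, P[2] = 0x8, P[3] = 0x3, P[4] = 0xB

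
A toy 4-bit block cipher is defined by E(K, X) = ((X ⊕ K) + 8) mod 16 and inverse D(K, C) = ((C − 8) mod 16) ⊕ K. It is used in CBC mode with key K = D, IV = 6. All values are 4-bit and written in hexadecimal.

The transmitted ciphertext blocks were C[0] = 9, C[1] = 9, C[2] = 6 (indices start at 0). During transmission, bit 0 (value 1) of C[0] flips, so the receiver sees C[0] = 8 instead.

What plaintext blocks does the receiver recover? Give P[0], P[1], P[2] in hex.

P[0] = B, P[1] = 4, P[2] = A

CBC decryption: P_i = D(K, C_i) ⊕ C_{i−1}, with C_{−1} = IV.
Only C[0] changed, to 8. In CBC, a change in C_i garbles P_i and flips the same bit in P_{i+1}. Decrypting the received ciphertext:
P[0]: D(K, 8) = D; D ⊕ 6 = B.
P[1]: D(K, 9) = C; C ⊕ 8 = 4.
P[2]: D(K, 6) = 3; 3 ⊕ 9 = A.
Blocks that differ from the original plaintext: P[0], P[1].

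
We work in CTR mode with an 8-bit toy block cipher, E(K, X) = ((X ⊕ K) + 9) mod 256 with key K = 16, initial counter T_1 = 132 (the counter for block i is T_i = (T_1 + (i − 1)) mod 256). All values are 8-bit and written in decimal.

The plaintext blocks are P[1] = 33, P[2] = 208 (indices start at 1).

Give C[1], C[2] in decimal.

CTR encryption: S_i = E(K, T_i) where T_i is the counter for block i; C_i = P_i ⊕ S_i.
C[1]: T = 132, S = E(K, T) = 157; 33 ⊕ 157 = 188.
C[2]: T = 133, S = E(K, T) = 158; 208 ⊕ 158 = 78.

C[1] = 188, C[2] = 78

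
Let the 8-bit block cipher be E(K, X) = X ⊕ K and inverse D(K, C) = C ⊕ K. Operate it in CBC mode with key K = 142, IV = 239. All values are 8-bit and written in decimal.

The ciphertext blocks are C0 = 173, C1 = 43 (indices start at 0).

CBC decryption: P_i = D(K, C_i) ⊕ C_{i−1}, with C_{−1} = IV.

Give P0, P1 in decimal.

P0: D(K, 173) = 35; 35 ⊕ 239 = 204.
P1: D(K, 43) = 165; 165 ⊕ 173 = 8.

P0 = 204, P1 = 8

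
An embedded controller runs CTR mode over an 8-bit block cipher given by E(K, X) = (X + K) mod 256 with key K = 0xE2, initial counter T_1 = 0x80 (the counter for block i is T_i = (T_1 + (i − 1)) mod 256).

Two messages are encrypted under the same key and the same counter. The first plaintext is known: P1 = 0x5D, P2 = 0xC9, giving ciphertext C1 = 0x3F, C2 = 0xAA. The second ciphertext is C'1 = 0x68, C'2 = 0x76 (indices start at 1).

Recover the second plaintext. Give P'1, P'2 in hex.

In CTR with a reused counter, both messages share the same keystream S_i, so C_i ⊕ C'_i = P_i ⊕ P'_i and thus P'_i = P_i ⊕ C_i ⊕ C'_i.
P'1: 0x5D ⊕ 0x3F ⊕ 0x68 = 0x0A.
P'2: 0xC9 ⊕ 0xAA ⊕ 0x76 = 0x15.

P'1 = 0x0A, P'2 = 0x15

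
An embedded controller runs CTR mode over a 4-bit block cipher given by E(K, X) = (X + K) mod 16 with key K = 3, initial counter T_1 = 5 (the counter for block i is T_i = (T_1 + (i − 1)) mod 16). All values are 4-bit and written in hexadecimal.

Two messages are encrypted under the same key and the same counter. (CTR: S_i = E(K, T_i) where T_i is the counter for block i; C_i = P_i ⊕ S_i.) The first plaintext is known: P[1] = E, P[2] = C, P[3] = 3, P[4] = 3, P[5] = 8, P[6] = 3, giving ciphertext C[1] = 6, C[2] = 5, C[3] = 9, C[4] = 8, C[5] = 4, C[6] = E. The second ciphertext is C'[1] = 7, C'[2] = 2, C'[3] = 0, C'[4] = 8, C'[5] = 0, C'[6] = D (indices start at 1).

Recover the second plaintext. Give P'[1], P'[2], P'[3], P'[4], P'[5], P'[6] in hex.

In CTR with a reused counter, both messages share the same keystream S_i, so C_i ⊕ C'_i = P_i ⊕ P'_i and thus P'_i = P_i ⊕ C_i ⊕ C'_i.
P'[1]: E ⊕ 6 ⊕ 7 = F.
P'[2]: C ⊕ 5 ⊕ 2 = B.
P'[3]: 3 ⊕ 9 ⊕ 0 = A.
P'[4]: 3 ⊕ 8 ⊕ 8 = 3.
P'[5]: 8 ⊕ 4 ⊕ 0 = C.
P'[6]: 3 ⊕ E ⊕ D = 0.

P'[1] = F, P'[2] = B, P'[3] = A, P'[4] = 3, P'[5] = C, P'[6] = 0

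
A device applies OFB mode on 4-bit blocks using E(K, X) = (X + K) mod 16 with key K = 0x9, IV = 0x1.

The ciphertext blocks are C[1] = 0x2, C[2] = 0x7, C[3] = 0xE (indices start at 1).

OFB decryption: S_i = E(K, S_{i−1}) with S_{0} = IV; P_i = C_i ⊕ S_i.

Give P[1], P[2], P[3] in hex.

P[1] = 0x8, P[2] = 0x4, P[3] = 0x2

P[1]: S = E(K, 0x1) = 0xA; 0x2 ⊕ 0xA = 0x8.
P[2]: S = E(K, 0xA) = 0x3; 0x7 ⊕ 0x3 = 0x4.
P[3]: S = E(K, 0x3) = 0xC; 0xE ⊕ 0xC = 0x2.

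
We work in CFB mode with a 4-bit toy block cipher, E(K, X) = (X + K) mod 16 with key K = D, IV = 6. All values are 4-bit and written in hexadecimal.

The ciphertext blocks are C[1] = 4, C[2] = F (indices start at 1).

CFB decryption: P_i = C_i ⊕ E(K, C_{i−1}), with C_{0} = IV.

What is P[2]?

P[2] = E

P[2]: E(K, 4) = 1; F ⊕ 1 = E.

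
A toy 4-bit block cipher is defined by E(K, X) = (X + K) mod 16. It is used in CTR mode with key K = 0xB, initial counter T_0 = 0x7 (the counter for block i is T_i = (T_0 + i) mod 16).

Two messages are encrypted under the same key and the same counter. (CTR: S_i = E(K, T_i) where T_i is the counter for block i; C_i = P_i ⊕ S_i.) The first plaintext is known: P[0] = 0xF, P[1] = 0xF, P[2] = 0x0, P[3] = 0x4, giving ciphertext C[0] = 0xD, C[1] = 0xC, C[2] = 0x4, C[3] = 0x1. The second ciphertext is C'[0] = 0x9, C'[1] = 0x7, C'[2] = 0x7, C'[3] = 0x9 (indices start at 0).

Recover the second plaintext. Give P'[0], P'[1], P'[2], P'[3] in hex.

P'[0] = 0xB, P'[1] = 0x4, P'[2] = 0x3, P'[3] = 0xC

In CTR with a reused counter, both messages share the same keystream S_i, so C_i ⊕ C'_i = P_i ⊕ P'_i and thus P'_i = P_i ⊕ C_i ⊕ C'_i.
P'[0]: 0xF ⊕ 0xD ⊕ 0x9 = 0xB.
P'[1]: 0xF ⊕ 0xC ⊕ 0x7 = 0x4.
P'[2]: 0x0 ⊕ 0x4 ⊕ 0x7 = 0x3.
P'[3]: 0x4 ⊕ 0x1 ⊕ 0x9 = 0xC.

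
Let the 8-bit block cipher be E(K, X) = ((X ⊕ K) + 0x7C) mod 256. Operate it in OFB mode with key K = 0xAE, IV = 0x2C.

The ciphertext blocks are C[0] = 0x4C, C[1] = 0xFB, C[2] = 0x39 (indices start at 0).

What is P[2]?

OFB decryption: S_i = E(K, S_{i−1}) with S_{−1} = IV; P_i = C_i ⊕ S_i.
P[0]: S = E(K, 0x2C) = 0xFE; 0x4C ⊕ 0xFE = 0xB2.
P[1]: S = E(K, 0xFE) = 0xCC; 0xFB ⊕ 0xCC = 0x37.
P[2]: S = E(K, 0xCC) = 0xDE; 0x39 ⊕ 0xDE = 0xE7.

P[2] = 0xE7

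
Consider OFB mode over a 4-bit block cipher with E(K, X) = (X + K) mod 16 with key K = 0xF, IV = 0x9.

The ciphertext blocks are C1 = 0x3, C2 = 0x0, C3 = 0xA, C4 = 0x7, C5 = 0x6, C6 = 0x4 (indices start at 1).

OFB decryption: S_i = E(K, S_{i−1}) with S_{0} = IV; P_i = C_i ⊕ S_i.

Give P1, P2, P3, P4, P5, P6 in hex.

P1: S = E(K, 0x9) = 0x8; 0x3 ⊕ 0x8 = 0xB.
P2: S = E(K, 0x8) = 0x7; 0x0 ⊕ 0x7 = 0x7.
P3: S = E(K, 0x7) = 0x6; 0xA ⊕ 0x6 = 0xC.
P4: S = E(K, 0x6) = 0x5; 0x7 ⊕ 0x5 = 0x2.
P5: S = E(K, 0x5) = 0x4; 0x6 ⊕ 0x4 = 0x2.
P6: S = E(K, 0x4) = 0x3; 0x4 ⊕ 0x3 = 0x7.

P1 = 0xB, P2 = 0x7, P3 = 0xC, P4 = 0x2, P5 = 0x2, P6 = 0x7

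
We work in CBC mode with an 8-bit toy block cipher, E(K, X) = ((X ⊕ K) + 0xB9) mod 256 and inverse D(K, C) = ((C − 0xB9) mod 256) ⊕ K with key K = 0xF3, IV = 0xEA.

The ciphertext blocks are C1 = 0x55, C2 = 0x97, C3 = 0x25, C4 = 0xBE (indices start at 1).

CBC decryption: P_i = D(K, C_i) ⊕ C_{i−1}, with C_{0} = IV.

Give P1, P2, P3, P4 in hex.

P1: D(K, 0x55) = 0x6F; 0x6F ⊕ 0xEA = 0x85.
P2: D(K, 0x97) = 0x2D; 0x2D ⊕ 0x55 = 0x78.
P3: D(K, 0x25) = 0x9F; 0x9F ⊕ 0x97 = 0x08.
P4: D(K, 0xBE) = 0xF6; 0xF6 ⊕ 0x25 = 0xD3.

P1 = 0x85, P2 = 0x78, P3 = 0x08, P4 = 0xD3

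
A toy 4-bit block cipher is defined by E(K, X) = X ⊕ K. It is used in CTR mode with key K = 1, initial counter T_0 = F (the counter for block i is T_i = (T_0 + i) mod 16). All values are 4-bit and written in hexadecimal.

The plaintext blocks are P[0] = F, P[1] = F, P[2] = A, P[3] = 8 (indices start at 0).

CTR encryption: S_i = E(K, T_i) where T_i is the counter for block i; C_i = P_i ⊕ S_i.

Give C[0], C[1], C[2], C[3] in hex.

C[0]: T = F, S = E(K, T) = E; F ⊕ E = 1.
C[1]: T = 0, S = E(K, T) = 1; F ⊕ 1 = E.
C[2]: T = 1, S = E(K, T) = 0; A ⊕ 0 = A.
C[3]: T = 2, S = E(K, T) = 3; 8 ⊕ 3 = B.

C[0] = 1, C[1] = E, C[2] = A, C[3] = B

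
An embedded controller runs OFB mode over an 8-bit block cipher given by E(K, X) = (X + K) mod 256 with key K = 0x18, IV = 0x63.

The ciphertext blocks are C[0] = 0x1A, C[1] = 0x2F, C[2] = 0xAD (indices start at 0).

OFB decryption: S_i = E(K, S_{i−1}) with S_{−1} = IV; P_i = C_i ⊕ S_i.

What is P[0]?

P[0]: S = E(K, 0x63) = 0x7B; 0x1A ⊕ 0x7B = 0x61.

P[0] = 0x61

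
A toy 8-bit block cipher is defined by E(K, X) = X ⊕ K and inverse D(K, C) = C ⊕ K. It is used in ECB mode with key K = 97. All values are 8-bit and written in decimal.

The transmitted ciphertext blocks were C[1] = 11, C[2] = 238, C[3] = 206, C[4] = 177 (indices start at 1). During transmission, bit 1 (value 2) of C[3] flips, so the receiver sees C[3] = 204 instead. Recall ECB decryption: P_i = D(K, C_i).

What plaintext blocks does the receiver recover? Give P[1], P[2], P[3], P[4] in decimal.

P[1] = 106, P[2] = 143, P[3] = 173, P[4] = 208

Only C[3] changed, to 204. In ECB, a change in C_i affects only P_i. Decrypting the received ciphertext:
P[1]: D(K, 11) = 106.
P[2]: D(K, 238) = 143.
P[3]: D(K, 204) = 173.
P[4]: D(K, 177) = 208.
Blocks that differ from the original plaintext: P[3].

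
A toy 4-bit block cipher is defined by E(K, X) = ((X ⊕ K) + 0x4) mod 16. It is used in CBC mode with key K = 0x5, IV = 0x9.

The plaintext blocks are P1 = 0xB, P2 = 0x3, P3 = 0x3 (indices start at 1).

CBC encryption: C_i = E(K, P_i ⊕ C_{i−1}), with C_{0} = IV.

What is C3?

C3 = 0xB

C1: P1 ⊕ 0x9 = 0x2; E(K, 0x2) = 0xB.
C2: P2 ⊕ 0xB = 0x8; E(K, 0x8) = 0x1.
C3: P3 ⊕ 0x1 = 0x2; E(K, 0x2) = 0xB.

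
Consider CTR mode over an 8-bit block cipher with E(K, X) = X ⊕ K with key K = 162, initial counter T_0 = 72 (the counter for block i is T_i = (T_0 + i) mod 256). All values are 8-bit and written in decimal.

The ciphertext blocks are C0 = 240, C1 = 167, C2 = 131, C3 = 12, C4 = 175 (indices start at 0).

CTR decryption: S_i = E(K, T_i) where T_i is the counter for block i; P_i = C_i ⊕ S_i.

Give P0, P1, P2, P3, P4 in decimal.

P0: T = 72, S = E(K, T) = 234; 240 ⊕ 234 = 26.
P1: T = 73, S = E(K, T) = 235; 167 ⊕ 235 = 76.
P2: T = 74, S = E(K, T) = 232; 131 ⊕ 232 = 107.
P3: T = 75, S = E(K, T) = 233; 12 ⊕ 233 = 229.
P4: T = 76, S = E(K, T) = 238; 175 ⊕ 238 = 65.

P0 = 26, P1 = 76, P2 = 107, P3 = 229, P4 = 65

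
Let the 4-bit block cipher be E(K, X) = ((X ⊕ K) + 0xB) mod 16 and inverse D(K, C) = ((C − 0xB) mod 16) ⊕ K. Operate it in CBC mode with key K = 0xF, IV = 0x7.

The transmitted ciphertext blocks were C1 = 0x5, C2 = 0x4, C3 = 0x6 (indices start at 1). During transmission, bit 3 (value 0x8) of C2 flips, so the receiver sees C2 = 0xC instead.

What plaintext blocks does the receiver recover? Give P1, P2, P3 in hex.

CBC decryption: P_i = D(K, C_i) ⊕ C_{i−1}, with C_{0} = IV.
Only C2 changed, to 0xC. In CBC, a change in C_i garbles P_i and flips the same bit in P_{i+1}. Decrypting the received ciphertext:
P1: D(K, 0x5) = 0x5; 0x5 ⊕ 0x7 = 0x2.
P2: D(K, 0xC) = 0xE; 0xE ⊕ 0x5 = 0xB.
P3: D(K, 0x6) = 0x4; 0x4 ⊕ 0xC = 0x8.
Blocks that differ from the original plaintext: P2, P3.

P1 = 0x2, P2 = 0xB, P3 = 0x8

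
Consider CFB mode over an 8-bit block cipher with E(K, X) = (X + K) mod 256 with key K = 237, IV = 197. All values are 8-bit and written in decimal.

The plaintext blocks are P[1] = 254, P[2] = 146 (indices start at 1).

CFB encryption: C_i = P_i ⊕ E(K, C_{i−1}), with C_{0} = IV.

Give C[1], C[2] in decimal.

C[1] = 76, C[2] = 171

C[1]: E(K, 197) = 178; 254 ⊕ 178 = 76.
C[2]: E(K, 76) = 57; 146 ⊕ 57 = 171.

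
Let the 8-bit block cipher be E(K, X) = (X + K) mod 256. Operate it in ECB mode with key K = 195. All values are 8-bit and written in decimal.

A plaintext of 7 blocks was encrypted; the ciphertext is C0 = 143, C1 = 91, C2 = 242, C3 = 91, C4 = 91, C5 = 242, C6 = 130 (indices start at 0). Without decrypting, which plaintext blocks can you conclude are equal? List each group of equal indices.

ECB encrypts each block independently with the same key, so equal ciphertext blocks imply equal plaintext blocks.
C1 = C3 = C4 = 91, so P1 = P3 = P4.
C2 = C5 = 242, so P2 = P5.

P1 = P3 = P4; P2 = P5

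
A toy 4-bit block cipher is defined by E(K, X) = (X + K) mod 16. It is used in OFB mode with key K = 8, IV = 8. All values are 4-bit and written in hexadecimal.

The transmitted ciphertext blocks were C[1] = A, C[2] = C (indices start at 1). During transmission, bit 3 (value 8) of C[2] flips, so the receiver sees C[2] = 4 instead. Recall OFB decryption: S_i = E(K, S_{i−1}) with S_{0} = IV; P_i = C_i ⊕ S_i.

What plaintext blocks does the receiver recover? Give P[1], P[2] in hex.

Only C[2] changed, to 4. In OFB, a change in C_i flips the same bit in P_i only; the keystream is unaffected. Decrypting the received ciphertext:
P[1]: S = E(K, 8) = 0; A ⊕ 0 = A.
P[2]: S = E(K, 0) = 8; 4 ⊕ 8 = C.
Blocks that differ from the original plaintext: P[2].

P[1] = A, P[2] = C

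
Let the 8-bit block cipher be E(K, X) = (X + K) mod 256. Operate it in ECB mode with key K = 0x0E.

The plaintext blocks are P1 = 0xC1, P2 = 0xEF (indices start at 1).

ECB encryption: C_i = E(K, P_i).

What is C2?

C2: E(K, 0xEF) = 0xFD.

C2 = 0xFD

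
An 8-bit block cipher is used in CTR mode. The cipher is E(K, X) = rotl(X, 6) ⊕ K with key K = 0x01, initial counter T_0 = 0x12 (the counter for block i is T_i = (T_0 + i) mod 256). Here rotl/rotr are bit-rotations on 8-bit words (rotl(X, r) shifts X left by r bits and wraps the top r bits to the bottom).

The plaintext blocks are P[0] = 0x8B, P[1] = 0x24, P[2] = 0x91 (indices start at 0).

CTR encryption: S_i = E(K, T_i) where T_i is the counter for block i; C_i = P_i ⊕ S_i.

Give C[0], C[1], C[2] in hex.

C[0] = 0x0E, C[1] = 0xE1, C[2] = 0x95

C[0]: T = 0x12, S = E(K, T) = 0x85; 0x8B ⊕ 0x85 = 0x0E.
C[1]: T = 0x13, S = E(K, T) = 0xC5; 0x24 ⊕ 0xC5 = 0xE1.
C[2]: T = 0x14, S = E(K, T) = 0x04; 0x91 ⊕ 0x04 = 0x95.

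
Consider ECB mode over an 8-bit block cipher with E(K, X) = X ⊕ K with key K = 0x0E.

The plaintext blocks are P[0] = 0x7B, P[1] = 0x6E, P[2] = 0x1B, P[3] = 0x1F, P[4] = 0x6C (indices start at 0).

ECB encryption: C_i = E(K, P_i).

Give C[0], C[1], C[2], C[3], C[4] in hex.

C[0]: E(K, 0x7B) = 0x75.
C[1]: E(K, 0x6E) = 0x60.
C[2]: E(K, 0x1B) = 0x15.
C[3]: E(K, 0x1F) = 0x11.
C[4]: E(K, 0x6C) = 0x62.

C[0] = 0x75, C[1] = 0x60, C[2] = 0x15, C[3] = 0x11, C[4] = 0x62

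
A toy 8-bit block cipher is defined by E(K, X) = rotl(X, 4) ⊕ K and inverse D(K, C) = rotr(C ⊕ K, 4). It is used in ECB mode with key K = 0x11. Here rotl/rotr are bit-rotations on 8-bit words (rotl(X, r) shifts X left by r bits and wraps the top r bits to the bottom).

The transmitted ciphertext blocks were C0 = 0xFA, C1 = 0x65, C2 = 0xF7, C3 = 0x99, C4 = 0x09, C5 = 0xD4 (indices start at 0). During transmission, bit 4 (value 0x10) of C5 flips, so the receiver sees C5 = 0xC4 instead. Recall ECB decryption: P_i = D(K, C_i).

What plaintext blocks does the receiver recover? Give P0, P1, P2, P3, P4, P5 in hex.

Only C5 changed, to 0xC4. In ECB, a change in C_i affects only P_i. Decrypting the received ciphertext:
P0: D(K, 0xFA) = 0xBE.
P1: D(K, 0x65) = 0x47.
P2: D(K, 0xF7) = 0x6E.
P3: D(K, 0x99) = 0x88.
P4: D(K, 0x09) = 0x81.
P5: D(K, 0xC4) = 0x5D.
Blocks that differ from the original plaintext: P5.

P0 = 0xBE, P1 = 0x47, P2 = 0x6E, P3 = 0x88, P4 = 0x81, P5 = 0x5D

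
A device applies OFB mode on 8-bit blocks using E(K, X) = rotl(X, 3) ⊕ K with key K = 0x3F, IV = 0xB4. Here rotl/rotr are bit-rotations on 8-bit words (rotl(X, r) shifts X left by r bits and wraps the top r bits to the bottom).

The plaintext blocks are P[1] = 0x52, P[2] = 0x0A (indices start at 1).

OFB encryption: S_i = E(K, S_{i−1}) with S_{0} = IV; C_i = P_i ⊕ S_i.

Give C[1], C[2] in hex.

C[1] = 0xC8, C[2] = 0xE1

C[1]: S = E(K, 0xB4) = 0x9A; 0x52 ⊕ 0x9A = 0xC8.
C[2]: S = E(K, 0x9A) = 0xEB; 0x0A ⊕ 0xEB = 0xE1.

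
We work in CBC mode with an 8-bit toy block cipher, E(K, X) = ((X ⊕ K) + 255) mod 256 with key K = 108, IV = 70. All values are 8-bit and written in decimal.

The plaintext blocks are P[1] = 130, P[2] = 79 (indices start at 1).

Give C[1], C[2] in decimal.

CBC encryption: C_i = E(K, P_i ⊕ C_{i−1}), with C_{0} = IV.
C[1]: P[1] ⊕ 70 = 196; E(K, 196) = 167.
C[2]: P[2] ⊕ 167 = 232; E(K, 232) = 131.

C[1] = 167, C[2] = 131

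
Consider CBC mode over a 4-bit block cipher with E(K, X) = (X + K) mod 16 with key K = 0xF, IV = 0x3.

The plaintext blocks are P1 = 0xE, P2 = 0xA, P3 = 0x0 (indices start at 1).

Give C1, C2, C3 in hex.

C1 = 0xC, C2 = 0x5, C3 = 0x4

CBC encryption: C_i = E(K, P_i ⊕ C_{i−1}), with C_{0} = IV.
C1: P1 ⊕ 0x3 = 0xD; E(K, 0xD) = 0xC.
C2: P2 ⊕ 0xC = 0x6; E(K, 0x6) = 0x5.
C3: P3 ⊕ 0x5 = 0x5; E(K, 0x5) = 0x4.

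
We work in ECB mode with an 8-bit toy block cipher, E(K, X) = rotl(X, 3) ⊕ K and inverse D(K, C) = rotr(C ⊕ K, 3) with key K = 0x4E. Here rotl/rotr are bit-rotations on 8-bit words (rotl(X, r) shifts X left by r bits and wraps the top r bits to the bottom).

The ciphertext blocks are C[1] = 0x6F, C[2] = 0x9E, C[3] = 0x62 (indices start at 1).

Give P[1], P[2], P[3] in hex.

ECB decryption: P_i = D(K, C_i).
P[1]: D(K, 0x6F) = 0x24.
P[2]: D(K, 0x9E) = 0x1A.
P[3]: D(K, 0x62) = 0x85.

P[1] = 0x24, P[2] = 0x1A, P[3] = 0x85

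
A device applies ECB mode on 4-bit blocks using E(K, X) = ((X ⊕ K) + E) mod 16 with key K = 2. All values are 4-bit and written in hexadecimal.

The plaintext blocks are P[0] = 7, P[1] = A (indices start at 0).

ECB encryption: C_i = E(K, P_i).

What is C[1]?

C[1] = 6

C[1]: E(K, A) = 6.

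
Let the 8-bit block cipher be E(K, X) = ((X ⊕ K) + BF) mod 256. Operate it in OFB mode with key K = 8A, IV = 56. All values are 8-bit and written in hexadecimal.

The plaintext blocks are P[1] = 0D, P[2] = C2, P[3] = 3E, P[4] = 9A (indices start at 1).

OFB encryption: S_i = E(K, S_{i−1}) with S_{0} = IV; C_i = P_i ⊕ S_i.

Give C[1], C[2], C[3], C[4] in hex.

C[1]: S = E(K, 56) = 9B; 0D ⊕ 9B = 96.
C[2]: S = E(K, 9B) = D0; C2 ⊕ D0 = 12.
C[3]: S = E(K, D0) = 19; 3E ⊕ 19 = 27.
C[4]: S = E(K, 19) = 52; 9A ⊕ 52 = C8.

C[1] = 96, C[2] = 12, C[3] = 27, C[4] = C8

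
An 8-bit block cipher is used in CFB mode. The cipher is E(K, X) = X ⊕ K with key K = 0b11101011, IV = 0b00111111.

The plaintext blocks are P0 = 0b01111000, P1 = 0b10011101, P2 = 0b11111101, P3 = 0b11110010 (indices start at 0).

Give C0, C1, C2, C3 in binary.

CFB encryption: C_i = P_i ⊕ E(K, C_{i−1}), with C_{−1} = IV.
C0: E(K, 0b00111111) = 0b11010100; 0b01111000 ⊕ 0b11010100 = 0b10101100.
C1: E(K, 0b10101100) = 0b01000111; 0b10011101 ⊕ 0b01000111 = 0b11011010.
C2: E(K, 0b11011010) = 0b00110001; 0b11111101 ⊕ 0b00110001 = 0b11001100.
C3: E(K, 0b11001100) = 0b00100111; 0b11110010 ⊕ 0b00100111 = 0b11010101.

C0 = 0b10101100, C1 = 0b11011010, C2 = 0b11001100, C3 = 0b11010101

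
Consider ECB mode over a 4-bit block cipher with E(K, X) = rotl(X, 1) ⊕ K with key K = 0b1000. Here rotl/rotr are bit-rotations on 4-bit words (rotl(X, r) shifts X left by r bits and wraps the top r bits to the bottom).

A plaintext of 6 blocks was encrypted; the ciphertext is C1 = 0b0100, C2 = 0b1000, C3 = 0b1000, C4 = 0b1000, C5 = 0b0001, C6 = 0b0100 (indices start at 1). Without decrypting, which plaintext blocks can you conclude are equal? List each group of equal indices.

P1 = P6; P2 = P3 = P4

ECB encrypts each block independently with the same key, so equal ciphertext blocks imply equal plaintext blocks.
C1 = C6 = 0b0100, so P1 = P6.
C2 = C3 = C4 = 0b1000, so P2 = P3 = P4.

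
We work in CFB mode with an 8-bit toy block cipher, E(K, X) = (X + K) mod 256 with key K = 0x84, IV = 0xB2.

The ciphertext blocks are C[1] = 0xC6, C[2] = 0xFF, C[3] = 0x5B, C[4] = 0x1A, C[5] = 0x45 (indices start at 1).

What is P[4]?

CFB decryption: P_i = C_i ⊕ E(K, C_{i−1}), with C_{0} = IV.
P[4]: E(K, 0x5B) = 0xDF; 0x1A ⊕ 0xDF = 0xC5.

P[4] = 0xC5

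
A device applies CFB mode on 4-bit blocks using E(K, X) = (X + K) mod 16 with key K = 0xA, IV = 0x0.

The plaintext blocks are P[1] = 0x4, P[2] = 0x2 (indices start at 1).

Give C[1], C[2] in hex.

CFB encryption: C_i = P_i ⊕ E(K, C_{i−1}), with C_{0} = IV.
C[1]: E(K, 0x0) = 0xA; 0x4 ⊕ 0xA = 0xE.
C[2]: E(K, 0xE) = 0x8; 0x2 ⊕ 0x8 = 0xA.

C[1] = 0xE, C[2] = 0xA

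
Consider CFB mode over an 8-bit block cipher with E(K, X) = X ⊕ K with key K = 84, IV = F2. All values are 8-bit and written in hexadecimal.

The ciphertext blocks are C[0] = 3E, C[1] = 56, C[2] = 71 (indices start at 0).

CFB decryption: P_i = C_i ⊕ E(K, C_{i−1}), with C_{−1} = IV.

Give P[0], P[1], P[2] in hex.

P[0] = 48, P[1] = EC, P[2] = A3

P[0]: E(K, F2) = 76; 3E ⊕ 76 = 48.
P[1]: E(K, 3E) = BA; 56 ⊕ BA = EC.
P[2]: E(K, 56) = D2; 71 ⊕ D2 = A3.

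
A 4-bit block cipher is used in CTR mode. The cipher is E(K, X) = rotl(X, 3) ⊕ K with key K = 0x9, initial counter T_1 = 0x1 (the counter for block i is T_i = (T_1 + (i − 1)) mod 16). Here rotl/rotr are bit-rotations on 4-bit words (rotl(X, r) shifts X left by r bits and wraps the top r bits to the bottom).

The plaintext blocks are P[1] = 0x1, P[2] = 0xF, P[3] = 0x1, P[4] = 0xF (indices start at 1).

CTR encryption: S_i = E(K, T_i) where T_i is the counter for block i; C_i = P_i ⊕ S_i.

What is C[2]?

C[2] = 0x7

C[1]: T = 0x1, S = E(K, T) = 0x1; 0x1 ⊕ 0x1 = 0x0.
C[2]: T = 0x2, S = E(K, T) = 0x8; 0xF ⊕ 0x8 = 0x7.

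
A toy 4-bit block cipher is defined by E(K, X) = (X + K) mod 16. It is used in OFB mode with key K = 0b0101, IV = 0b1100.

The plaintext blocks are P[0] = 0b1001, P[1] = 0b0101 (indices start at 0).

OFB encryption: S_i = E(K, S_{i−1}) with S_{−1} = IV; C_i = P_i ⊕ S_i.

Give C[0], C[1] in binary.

C[0]: S = E(K, 0b1100) = 0b0001; 0b1001 ⊕ 0b0001 = 0b1000.
C[1]: S = E(K, 0b0001) = 0b0110; 0b0101 ⊕ 0b0110 = 0b0011.

C[0] = 0b1000, C[1] = 0b0011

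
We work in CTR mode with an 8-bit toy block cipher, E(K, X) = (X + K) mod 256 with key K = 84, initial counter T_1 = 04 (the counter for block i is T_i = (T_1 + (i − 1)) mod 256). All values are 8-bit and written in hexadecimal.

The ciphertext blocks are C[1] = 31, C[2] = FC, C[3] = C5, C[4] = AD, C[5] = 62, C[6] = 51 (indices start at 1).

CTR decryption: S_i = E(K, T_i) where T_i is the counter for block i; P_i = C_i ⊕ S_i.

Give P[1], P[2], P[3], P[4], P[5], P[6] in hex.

P[1] = B9, P[2] = 75, P[3] = 4F, P[4] = 26, P[5] = EE, P[6] = DC

P[1]: T = 04, S = E(K, T) = 88; 31 ⊕ 88 = B9.
P[2]: T = 05, S = E(K, T) = 89; FC ⊕ 89 = 75.
P[3]: T = 06, S = E(K, T) = 8A; C5 ⊕ 8A = 4F.
P[4]: T = 07, S = E(K, T) = 8B; AD ⊕ 8B = 26.
P[5]: T = 08, S = E(K, T) = 8C; 62 ⊕ 8C = EE.
P[6]: T = 09, S = E(K, T) = 8D; 51 ⊕ 8D = DC.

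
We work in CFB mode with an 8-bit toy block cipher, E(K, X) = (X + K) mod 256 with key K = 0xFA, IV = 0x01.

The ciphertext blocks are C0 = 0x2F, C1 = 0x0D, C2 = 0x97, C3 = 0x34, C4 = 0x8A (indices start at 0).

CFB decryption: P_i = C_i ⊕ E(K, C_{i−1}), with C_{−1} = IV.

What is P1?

P1: E(K, 0x2F) = 0x29; 0x0D ⊕ 0x29 = 0x24.

P1 = 0x24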